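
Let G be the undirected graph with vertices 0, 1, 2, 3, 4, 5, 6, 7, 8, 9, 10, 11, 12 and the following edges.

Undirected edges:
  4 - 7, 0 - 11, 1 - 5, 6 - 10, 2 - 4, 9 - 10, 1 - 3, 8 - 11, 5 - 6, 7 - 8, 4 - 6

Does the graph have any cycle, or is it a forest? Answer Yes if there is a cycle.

DFS, tracking each vertex's parent; an edge to a visited non-parent vertex closes a cycle.
Start from 6:
visit 6 (parent –)
  visit 5 (parent 6)
    visit 1 (parent 5)
      visit 3 (parent 1)
        3–1: parent, skip
      1–5: parent, skip
    5–6: parent, skip
  visit 10 (parent 6)
    visit 9 (parent 10)
      9–10: parent, skip
    10–6: parent, skip
  visit 4 (parent 6)
    4–6: parent, skip
    visit 2 (parent 4)
      2–4: parent, skip
    visit 7 (parent 4)
      visit 8 (parent 7)
        visit 11 (parent 8)
          11–8: parent, skip
          visit 0 (parent 11)
            0–11: parent, skip
        8–7: parent, skip
      7–4: parent, skip
visit 12 (parent –)
No non-parent visited neighbor found — the graph is a forest.

No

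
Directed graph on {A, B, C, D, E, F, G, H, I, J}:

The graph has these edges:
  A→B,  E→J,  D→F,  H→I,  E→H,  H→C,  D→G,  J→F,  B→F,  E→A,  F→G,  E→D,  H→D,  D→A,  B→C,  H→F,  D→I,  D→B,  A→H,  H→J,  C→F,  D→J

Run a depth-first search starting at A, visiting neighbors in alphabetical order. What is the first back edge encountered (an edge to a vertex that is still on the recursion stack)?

DFS from A (visiting neighbors in alphabetical order); mark gray on enter, black on exit:
A gray
  B gray
    C gray
      F gray
        G gray
        G black
      F black
    C black
    B→F: F black — skip
  B black
  H gray
    H→C: C black — skip
    D gray
      D→A: A is gray → back edge
First back edge: D → A.

D→A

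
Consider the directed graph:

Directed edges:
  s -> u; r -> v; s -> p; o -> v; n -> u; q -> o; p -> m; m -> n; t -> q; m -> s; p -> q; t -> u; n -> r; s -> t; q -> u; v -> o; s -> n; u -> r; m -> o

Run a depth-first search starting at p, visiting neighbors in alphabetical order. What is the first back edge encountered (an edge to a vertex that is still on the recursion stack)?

DFS from p (visiting neighbors in alphabetical order); mark gray on enter, black on exit:
p gray
  m gray
    n gray
      r gray
        v gray
          o gray
            o→v: v is gray → back edge
First back edge: o → v.

o->v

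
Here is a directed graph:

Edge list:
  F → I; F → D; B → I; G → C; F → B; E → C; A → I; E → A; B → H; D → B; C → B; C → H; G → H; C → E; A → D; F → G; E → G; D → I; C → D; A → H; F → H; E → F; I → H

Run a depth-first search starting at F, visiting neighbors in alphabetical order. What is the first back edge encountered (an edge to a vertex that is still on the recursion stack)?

DFS from F (visiting neighbors in alphabetical order); mark gray on enter, black on exit:
F gray
  B gray
    H gray
    H black
    I gray
      I→H: H black — skip
    I black
  B black
  D gray
    D→B: B black — skip
    D→I: I black — skip
  D black
  G gray
    C gray
      C→B: B black — skip
      C→D: D black — skip
      E gray
        A gray
          A→D: D black — skip
          A→H: H black — skip
          A→I: I black — skip
        A black
        E→C: C is gray → back edge
First back edge: E → C.

E->C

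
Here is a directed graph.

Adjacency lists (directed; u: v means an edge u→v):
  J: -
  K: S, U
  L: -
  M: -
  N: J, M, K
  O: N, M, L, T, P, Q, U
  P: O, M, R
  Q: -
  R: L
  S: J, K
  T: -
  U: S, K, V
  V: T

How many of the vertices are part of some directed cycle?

5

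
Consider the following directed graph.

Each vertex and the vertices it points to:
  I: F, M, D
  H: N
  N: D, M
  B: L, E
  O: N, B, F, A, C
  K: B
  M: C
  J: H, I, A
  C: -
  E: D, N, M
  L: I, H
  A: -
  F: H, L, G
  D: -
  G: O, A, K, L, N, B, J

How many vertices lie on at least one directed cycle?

8

A vertex is on a directed cycle iff it belongs to a strongly connected component of size ≥ 2 (or has a self-loop).
The vertices on cycles are {B, F, G, I, J, K, L, O} — 8 in total.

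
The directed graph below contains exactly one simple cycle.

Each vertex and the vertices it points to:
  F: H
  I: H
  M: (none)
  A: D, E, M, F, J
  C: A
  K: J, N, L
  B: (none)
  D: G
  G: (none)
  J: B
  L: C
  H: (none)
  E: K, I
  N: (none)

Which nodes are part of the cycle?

A, C, E, K, L

DFS with gray/black marking from A:
A gray
  D gray
    G gray
    G black
  D black
  E gray
    K gray
      J gray
        B gray
        B black
      J black
      N gray
      N black
      L gray
        C gray
          C→A: A is gray → back edge
Back edge closes the cycle A → E → K → L → C → A; its vertices are {A, C, E, K, L}.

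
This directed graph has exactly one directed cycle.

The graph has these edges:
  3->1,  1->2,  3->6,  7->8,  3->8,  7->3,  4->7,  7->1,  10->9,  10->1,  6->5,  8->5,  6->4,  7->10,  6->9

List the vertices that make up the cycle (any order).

3, 4, 6, 7

DFS with gray/black marking from 7:
7 gray
  8 gray
    5 gray
    5 black
  8 black
  1 gray
    2 gray
    2 black
  1 black
  10 gray
    10→1: 1 black — skip
    9 gray
    9 black
  10 black
  3 gray
    3→8: 8 black — skip
    6 gray
      6→9: 9 black — skip
      6→5: 5 black — skip
      4 gray
        4→7: 7 is gray → back edge
Back edge closes the cycle 7 → 3 → 6 → 4 → 7; its vertices are {3, 4, 6, 7}.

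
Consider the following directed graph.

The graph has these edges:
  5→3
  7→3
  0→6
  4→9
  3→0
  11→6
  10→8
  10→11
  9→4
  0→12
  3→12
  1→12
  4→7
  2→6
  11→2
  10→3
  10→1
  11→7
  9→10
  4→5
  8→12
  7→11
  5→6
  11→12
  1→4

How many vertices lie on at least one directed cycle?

6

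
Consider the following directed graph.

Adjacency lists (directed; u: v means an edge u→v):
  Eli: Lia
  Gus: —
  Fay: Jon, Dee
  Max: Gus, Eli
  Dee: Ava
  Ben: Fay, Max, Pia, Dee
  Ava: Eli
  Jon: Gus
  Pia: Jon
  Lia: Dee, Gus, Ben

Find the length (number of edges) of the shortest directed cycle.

For each vertex v, BFS finds the shortest path from v back to v.
The shortest such closed walk is Lia → Ben → Max → Eli → Lia, length 4.

4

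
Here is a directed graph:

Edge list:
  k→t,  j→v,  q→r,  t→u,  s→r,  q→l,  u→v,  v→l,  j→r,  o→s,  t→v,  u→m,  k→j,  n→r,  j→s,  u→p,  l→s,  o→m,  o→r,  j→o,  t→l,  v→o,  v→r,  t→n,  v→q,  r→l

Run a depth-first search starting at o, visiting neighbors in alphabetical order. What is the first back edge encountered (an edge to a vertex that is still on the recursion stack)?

DFS from o (visiting neighbors in alphabetical order); mark gray on enter, black on exit:
o gray
  m gray
  m black
  r gray
    l gray
      s gray
        s→r: r is gray → back edge
First back edge: s → r.

s→r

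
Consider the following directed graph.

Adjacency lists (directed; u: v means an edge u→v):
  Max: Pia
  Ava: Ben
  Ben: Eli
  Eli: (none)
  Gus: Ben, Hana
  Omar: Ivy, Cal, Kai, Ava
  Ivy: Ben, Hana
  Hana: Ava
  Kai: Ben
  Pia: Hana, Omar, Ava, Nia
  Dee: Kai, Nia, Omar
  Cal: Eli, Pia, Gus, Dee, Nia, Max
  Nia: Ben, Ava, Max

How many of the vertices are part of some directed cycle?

A vertex is on a directed cycle iff it belongs to a strongly connected component of size ≥ 2 (or has a self-loop).
The vertices on cycles are {Cal, Dee, Max, Nia, Pia, Omar} — 6 in total.

6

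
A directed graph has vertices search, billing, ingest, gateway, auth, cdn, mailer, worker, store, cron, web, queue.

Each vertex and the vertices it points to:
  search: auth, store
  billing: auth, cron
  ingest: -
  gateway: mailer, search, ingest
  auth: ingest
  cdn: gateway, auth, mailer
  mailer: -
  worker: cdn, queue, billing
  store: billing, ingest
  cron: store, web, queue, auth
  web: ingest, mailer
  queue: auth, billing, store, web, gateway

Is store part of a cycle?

Yes

store is on a cycle iff store can reach itself via ≥1 edge.
store → billing → cron → store — yes.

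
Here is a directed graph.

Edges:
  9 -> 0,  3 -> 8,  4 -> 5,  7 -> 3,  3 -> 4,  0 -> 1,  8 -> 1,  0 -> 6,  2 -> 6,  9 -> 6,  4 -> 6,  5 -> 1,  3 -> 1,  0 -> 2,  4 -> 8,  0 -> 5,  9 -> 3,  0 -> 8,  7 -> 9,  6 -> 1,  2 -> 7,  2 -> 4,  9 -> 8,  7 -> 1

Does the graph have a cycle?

Yes

DFS with white/gray/black marking, starting from 6:
6 gray
  1 gray
  1 black
6 black
0 gray
  2 gray
    7 gray
      9 gray
        9→0: 0 is gray → back edge
Back edge found, so a cycle exists: 0 → 2 → 7 → 9 → 0.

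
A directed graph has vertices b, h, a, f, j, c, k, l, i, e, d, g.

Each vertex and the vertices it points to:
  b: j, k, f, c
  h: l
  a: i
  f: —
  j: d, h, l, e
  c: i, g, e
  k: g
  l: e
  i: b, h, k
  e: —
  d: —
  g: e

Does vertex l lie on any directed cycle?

No

l lies on a cycle iff there is a path from l back to itself.
Exploring from l, it never reaches itself; equivalently, its strongly connected component is a singleton.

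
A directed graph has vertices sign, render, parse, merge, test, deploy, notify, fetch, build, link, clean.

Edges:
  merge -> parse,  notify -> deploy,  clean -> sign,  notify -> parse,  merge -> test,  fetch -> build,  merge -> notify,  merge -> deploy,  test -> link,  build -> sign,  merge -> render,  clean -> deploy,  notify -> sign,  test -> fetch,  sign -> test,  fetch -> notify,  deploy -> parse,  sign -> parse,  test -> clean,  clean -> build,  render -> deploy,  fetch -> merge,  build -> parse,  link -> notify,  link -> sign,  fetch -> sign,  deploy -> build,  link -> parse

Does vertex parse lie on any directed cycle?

No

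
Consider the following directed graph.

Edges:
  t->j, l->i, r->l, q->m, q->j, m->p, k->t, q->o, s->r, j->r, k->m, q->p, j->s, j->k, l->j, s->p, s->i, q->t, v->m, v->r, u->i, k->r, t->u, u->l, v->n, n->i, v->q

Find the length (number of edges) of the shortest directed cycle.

3

For each vertex v, BFS finds the shortest path from v back to v.
The shortest such closed walk is j → k → t → j, length 3.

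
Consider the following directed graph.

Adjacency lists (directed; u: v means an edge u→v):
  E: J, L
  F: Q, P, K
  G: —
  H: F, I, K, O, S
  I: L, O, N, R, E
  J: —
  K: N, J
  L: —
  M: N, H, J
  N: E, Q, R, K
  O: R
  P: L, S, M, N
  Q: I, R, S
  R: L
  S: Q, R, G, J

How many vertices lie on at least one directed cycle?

9

A vertex is on a directed cycle iff it belongs to a strongly connected component of size ≥ 2 (or has a self-loop).
The vertices on cycles are {F, H, I, K, M, N, P, Q, S} — 9 in total.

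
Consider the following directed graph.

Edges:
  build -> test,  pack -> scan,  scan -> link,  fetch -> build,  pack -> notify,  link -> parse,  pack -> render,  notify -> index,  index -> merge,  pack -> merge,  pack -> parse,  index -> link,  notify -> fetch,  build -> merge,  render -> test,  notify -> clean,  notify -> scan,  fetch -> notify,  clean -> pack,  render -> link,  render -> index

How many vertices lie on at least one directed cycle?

A vertex is on a directed cycle iff it belongs to a strongly connected component of size ≥ 2 (or has a self-loop).
The vertices on cycles are {pack, clean, fetch, notify} — 4 in total.

4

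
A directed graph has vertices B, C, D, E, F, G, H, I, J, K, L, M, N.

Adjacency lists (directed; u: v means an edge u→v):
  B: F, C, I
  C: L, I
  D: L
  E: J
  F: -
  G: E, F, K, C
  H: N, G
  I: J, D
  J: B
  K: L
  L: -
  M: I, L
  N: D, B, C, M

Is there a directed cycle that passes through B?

Yes

B is on a cycle iff B can reach itself via ≥1 edge.
B → I → J → B — yes.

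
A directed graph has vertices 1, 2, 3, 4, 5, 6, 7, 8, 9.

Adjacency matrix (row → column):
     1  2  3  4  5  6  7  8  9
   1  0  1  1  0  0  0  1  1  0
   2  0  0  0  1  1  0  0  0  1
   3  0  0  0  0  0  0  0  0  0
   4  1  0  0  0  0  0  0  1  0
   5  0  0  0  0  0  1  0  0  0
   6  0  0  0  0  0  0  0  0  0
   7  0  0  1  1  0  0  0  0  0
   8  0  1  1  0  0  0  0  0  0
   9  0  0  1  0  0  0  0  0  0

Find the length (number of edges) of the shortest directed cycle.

3

For each vertex v, BFS finds the shortest path from v back to v.
The shortest such closed walk is 2 → 4 → 1 → 2, length 3.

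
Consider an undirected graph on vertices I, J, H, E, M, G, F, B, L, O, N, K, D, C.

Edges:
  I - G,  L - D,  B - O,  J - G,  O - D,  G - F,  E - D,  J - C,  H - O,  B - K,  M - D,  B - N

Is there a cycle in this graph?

No

DFS, tracking each vertex's parent; an edge to a visited non-parent vertex closes a cycle.
Start from D:
visit D (parent –)
  visit M (parent D)
    M–D: parent, skip
  visit L (parent D)
    L–D: parent, skip
  visit O (parent D)
    O–D: parent, skip
    visit B (parent O)
      B–O: parent, skip
      visit K (parent B)
        K–B: parent, skip
      visit N (parent B)
        N–B: parent, skip
    visit H (parent O)
      H–O: parent, skip
  visit E (parent D)
    E–D: parent, skip
visit I (parent –)
  visit G (parent I)
    visit F (parent G)
      F–G: parent, skip
    visit J (parent G)
      J–G: parent, skip
      visit C (parent J)
        C–J: parent, skip
    G–I: parent, skip
No non-parent visited neighbor found — the graph is a forest.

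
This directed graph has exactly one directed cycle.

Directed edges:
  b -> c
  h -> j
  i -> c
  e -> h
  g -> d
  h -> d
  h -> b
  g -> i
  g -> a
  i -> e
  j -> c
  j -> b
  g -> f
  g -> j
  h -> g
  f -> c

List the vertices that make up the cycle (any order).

DFS with gray/black marking from g:
g gray
  d gray
  d black
  a gray
  a black
  j gray
    c gray
    c black
    b gray
      b→c: c black — skip
    b black
  j black
  f gray
    f→c: c black — skip
  f black
  i gray
    i→c: c black — skip
    e gray
      h gray
        h→b: b black — skip
        h→d: d black — skip
        h→g: g is gray → back edge
Back edge closes the cycle g → i → e → h → g; its vertices are {e, g, h, i}.

e, g, h, i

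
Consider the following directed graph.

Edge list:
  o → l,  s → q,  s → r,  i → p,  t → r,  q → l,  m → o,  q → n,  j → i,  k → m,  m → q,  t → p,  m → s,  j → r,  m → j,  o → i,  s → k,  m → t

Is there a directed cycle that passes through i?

i lies on a cycle iff there is a path from i back to itself.
Exploring from i, it never reaches itself; equivalently, its strongly connected component is a singleton.

No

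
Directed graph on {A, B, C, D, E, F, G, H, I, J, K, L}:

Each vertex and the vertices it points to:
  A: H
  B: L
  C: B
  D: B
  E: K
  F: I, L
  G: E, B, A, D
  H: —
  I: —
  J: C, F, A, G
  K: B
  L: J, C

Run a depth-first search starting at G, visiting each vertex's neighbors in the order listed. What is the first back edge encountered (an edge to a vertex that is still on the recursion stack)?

DFS from G (visiting each vertex's neighbors in the order listed); mark gray on enter, black on exit:
G gray
  E gray
    K gray
      B gray
        L gray
          J gray
            C gray
              C→B: B is gray → back edge
First back edge: C → B.

C->B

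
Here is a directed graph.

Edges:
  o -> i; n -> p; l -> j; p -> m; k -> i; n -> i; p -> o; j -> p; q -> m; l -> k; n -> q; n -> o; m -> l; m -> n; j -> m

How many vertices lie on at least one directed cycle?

6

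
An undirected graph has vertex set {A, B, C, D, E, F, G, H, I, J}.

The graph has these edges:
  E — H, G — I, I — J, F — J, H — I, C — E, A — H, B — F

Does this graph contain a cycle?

DFS, tracking each vertex's parent; an edge to a visited non-parent vertex closes a cycle.
Start from A:
visit A (parent –)
  visit H (parent A)
    visit I (parent H)
      visit G (parent I)
        G–I: parent, skip
      visit J (parent I)
        visit F (parent J)
          visit B (parent F)
            B–F: parent, skip
          F–J: parent, skip
        J–I: parent, skip
      I–H: parent, skip
    H–A: parent, skip
    visit E (parent H)
      visit C (parent E)
        C–E: parent, skip
      E–H: parent, skip
visit D (parent –)
No non-parent visited neighbor found — the graph is a forest.

No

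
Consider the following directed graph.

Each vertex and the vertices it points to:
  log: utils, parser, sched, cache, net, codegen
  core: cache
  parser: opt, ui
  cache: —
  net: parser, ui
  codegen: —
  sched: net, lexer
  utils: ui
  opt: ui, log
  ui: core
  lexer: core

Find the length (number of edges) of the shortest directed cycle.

For each vertex v, BFS finds the shortest path from v back to v.
The shortest such closed walk is log → parser → opt → log, length 3.

3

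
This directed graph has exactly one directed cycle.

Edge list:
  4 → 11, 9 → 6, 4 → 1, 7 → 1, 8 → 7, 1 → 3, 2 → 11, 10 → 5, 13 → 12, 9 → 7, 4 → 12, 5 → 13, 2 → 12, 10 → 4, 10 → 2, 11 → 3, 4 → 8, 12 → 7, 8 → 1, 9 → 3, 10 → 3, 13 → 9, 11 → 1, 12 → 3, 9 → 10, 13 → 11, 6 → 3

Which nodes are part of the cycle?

5, 9, 10, 13

DFS with gray/black marking from 10:
10 gray
  2 gray
    12 gray
      3 gray
      3 black
      7 gray
        1 gray
          1→3: 3 black — skip
        1 black
      7 black
    12 black
    11 gray
      11→3: 3 black — skip
      11→1: 1 black — skip
    11 black
  2 black
  5 gray
    13 gray
      13→11: 11 black — skip
      9 gray
        6 gray
          6→3: 3 black — skip
        6 black
        9→3: 3 black — skip
        9→7: 7 black — skip
        9→10: 10 is gray → back edge
Back edge closes the cycle 10 → 5 → 13 → 9 → 10; its vertices are {5, 9, 10, 13}.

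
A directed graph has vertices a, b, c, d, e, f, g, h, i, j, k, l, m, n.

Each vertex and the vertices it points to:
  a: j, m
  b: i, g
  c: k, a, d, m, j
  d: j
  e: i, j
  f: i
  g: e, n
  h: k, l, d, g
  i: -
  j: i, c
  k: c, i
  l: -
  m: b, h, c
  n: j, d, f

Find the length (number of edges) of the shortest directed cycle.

For each vertex v, BFS finds the shortest path from v back to v.
The shortest such closed walk is m → c → m, length 2.

2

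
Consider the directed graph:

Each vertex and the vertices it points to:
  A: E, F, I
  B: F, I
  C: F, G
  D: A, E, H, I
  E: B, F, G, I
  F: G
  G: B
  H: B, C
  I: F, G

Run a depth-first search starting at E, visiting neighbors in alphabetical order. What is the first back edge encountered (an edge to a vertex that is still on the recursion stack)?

G→B

DFS from E (visiting neighbors in alphabetical order); mark gray on enter, black on exit:
E gray
  B gray
    F gray
      G gray
        G→B: B is gray → back edge
First back edge: G → B.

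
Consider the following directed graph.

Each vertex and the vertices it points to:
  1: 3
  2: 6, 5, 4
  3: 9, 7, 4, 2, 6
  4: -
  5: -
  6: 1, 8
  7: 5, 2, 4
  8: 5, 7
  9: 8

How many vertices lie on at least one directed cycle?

7

A vertex is on a directed cycle iff it belongs to a strongly connected component of size ≥ 2 (or has a self-loop).
The vertices on cycles are {1, 2, 3, 6, 7, 8, 9} — 7 in total.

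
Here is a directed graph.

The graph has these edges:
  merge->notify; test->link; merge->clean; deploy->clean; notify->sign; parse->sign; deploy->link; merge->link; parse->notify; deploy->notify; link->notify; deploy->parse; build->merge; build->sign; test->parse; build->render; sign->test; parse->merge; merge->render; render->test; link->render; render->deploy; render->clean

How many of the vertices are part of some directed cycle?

A vertex is on a directed cycle iff it belongs to a strongly connected component of size ≥ 2 (or has a self-loop).
The vertices on cycles are {link, sign, test, merge, parse, deploy, notify, render} — 8 in total.

8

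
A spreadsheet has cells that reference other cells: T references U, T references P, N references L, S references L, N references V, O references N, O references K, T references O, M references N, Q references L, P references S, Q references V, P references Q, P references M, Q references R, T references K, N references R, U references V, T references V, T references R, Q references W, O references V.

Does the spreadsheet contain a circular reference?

DFS with white/gray/black marking, starting from U:
U gray
  V gray
  V black
U black
K gray
K black
L gray
L black
M gray
  N gray
    N→V: V black — skip
    R gray
    R black
    N→L: L black — skip
  N black
M black
O gray
  O→K: K black — skip
  O→V: V black — skip
  O→N: N black — skip
O black
P gray
  S gray
    S→L: L black — skip
  S black
  Q gray
    W gray
    W black
    Q→R: R black — skip
    Q→L: L black — skip
    Q→V: V black — skip
  Q black
  P→M: M black — skip
P black
T gray
  T→R: R black — skip
  T→K: K black — skip
  T→U: U black — skip
  T→P: P black — skip
  T→O: O black — skip
  T→V: V black — skip
T black
Every edge goes to a white or black vertex — no back edge, so the graph is acyclic.

No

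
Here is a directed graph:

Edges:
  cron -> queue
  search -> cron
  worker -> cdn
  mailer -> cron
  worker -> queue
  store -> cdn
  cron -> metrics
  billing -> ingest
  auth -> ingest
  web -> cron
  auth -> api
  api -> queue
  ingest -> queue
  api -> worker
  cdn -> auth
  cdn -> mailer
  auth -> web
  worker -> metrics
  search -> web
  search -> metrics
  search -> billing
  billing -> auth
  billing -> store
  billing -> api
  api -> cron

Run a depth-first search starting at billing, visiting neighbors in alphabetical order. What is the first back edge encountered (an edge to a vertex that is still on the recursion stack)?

auth→api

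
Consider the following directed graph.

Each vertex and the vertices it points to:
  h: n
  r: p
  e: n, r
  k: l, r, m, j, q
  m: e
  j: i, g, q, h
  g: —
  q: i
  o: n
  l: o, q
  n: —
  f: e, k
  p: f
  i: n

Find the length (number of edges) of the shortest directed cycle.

For each vertex v, BFS finds the shortest path from v back to v.
The shortest such closed walk is k → r → p → f → k, length 4.

4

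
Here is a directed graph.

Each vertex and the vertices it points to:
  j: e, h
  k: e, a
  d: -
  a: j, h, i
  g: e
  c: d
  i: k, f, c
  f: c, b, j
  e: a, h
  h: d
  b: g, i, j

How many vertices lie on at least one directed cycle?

A vertex is on a directed cycle iff it belongs to a strongly connected component of size ≥ 2 (or has a self-loop).
The vertices on cycles are {a, b, e, f, g, i, j, k} — 8 in total.

8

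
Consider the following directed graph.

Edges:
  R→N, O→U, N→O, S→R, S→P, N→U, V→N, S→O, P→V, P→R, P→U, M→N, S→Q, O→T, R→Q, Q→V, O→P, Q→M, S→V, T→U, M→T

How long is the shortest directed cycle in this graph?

For each vertex v, BFS finds the shortest path from v back to v.
The shortest such closed walk is O → P → V → N → O, length 4.

4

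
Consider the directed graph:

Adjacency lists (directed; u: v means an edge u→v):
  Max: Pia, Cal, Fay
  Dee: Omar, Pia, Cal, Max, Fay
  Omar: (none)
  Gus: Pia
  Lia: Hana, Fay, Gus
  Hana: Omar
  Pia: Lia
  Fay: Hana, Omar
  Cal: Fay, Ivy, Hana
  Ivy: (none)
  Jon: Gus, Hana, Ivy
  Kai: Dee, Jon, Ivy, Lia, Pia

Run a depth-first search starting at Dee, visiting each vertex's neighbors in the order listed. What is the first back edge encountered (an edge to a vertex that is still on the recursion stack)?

DFS from Dee (visiting each vertex's neighbors in the order listed); mark gray on enter, black on exit:
Dee gray
  Omar gray
  Omar black
  Pia gray
    Lia gray
      Hana gray
        Hana→Omar: Omar black — skip
      Hana black
      Fay gray
        Fay→Hana: Hana black — skip
        Fay→Omar: Omar black — skip
      Fay black
      Gus gray
        Gus→Pia: Pia is gray → back edge
First back edge: Gus → Pia.

Gus→Pia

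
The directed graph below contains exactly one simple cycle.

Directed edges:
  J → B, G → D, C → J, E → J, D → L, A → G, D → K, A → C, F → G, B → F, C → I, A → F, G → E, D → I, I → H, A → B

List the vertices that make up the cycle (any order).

DFS with gray/black marking from G:
G gray
  D gray
    I gray
      H gray
      H black
    I black
    L gray
    L black
    K gray
    K black
  D black
  E gray
    J gray
      B gray
        F gray
          F→G: G is gray → back edge
Back edge closes the cycle G → E → J → B → F → G; its vertices are {B, E, F, G, J}.

B, E, F, G, J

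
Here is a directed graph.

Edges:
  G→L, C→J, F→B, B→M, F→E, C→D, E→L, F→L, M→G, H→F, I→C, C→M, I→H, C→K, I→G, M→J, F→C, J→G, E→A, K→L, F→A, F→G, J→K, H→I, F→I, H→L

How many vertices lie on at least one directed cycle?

A vertex is on a directed cycle iff it belongs to a strongly connected component of size ≥ 2 (or has a self-loop).
The vertices on cycles are {F, H, I} — 3 in total.

3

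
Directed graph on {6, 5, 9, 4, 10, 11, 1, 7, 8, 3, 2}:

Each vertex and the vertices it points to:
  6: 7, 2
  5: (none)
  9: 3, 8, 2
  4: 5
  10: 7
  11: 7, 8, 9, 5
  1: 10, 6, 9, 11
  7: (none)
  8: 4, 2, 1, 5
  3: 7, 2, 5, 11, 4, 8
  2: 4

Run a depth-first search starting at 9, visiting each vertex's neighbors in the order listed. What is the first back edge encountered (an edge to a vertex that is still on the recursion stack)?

1→9

DFS from 9 (visiting each vertex's neighbors in the order listed); mark gray on enter, black on exit:
9 gray
  3 gray
    7 gray
    7 black
    2 gray
      4 gray
        5 gray
        5 black
      4 black
    2 black
    3→5: 5 black — skip
    11 gray
      11→7: 7 black — skip
      8 gray
        8→4: 4 black — skip
        8→2: 2 black — skip
        1 gray
          10 gray
            10→7: 7 black — skip
          10 black
          6 gray
            6→7: 7 black — skip
            6→2: 2 black — skip
          6 black
          1→9: 9 is gray → back edge
First back edge: 1 → 9.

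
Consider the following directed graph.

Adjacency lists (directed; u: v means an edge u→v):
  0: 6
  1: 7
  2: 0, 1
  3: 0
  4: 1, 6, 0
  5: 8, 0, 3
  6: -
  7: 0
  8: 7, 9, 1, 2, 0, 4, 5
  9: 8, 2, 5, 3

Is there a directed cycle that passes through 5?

5 is on a cycle iff 5 can reach itself via ≥1 edge.
5 → 8 → 5 — yes.

Yes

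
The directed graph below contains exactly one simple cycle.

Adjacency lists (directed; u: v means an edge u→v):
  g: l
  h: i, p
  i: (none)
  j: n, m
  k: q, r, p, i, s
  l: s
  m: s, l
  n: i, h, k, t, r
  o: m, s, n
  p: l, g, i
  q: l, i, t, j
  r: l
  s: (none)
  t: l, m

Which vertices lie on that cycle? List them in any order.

j, k, n, q

DFS with gray/black marking from n:
n gray
  i gray
  i black
  h gray
    h→i: i black — skip
    p gray
      l gray
        s gray
        s black
      l black
      g gray
        g→l: l black — skip
      g black
      p→i: i black — skip
    p black
  h black
  k gray
    q gray
      q→l: l black — skip
      q→i: i black — skip
      t gray
        t→l: l black — skip
        m gray
          m→s: s black — skip
          m→l: l black — skip
        m black
      t black
      j gray
        j→n: n is gray → back edge
Back edge closes the cycle n → k → q → j → n; its vertices are {j, k, n, q}.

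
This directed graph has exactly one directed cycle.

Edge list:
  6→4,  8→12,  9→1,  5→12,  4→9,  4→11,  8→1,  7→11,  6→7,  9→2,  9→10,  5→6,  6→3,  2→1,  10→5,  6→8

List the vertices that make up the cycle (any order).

DFS with gray/black marking from 6:
6 gray
  7 gray
    11 gray
    11 black
  7 black
  4 gray
    9 gray
      10 gray
        5 gray
          5→6: 6 is gray → back edge
Back edge closes the cycle 6 → 4 → 9 → 10 → 5 → 6; its vertices are {4, 5, 6, 9, 10}.

4, 5, 6, 9, 10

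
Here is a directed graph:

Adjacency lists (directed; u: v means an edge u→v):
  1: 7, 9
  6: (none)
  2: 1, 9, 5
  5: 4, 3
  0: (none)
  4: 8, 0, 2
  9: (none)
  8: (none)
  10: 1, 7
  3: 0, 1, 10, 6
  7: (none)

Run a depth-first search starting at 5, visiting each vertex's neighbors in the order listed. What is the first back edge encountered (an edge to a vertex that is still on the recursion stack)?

2→5

DFS from 5 (visiting each vertex's neighbors in the order listed); mark gray on enter, black on exit:
5 gray
  4 gray
    8 gray
    8 black
    0 gray
    0 black
    2 gray
      1 gray
        7 gray
        7 black
        9 gray
        9 black
      1 black
      2→9: 9 black — skip
      2→5: 5 is gray → back edge
First back edge: 2 → 5.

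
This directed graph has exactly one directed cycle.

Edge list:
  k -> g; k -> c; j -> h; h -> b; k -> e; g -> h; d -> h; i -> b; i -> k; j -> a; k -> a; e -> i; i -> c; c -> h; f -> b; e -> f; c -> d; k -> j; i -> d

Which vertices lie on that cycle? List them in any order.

DFS with gray/black marking from i:
i gray
  k gray
    e gray
      e→i: i is gray → back edge
Back edge closes the cycle i → k → e → i; its vertices are {e, i, k}.

e, i, k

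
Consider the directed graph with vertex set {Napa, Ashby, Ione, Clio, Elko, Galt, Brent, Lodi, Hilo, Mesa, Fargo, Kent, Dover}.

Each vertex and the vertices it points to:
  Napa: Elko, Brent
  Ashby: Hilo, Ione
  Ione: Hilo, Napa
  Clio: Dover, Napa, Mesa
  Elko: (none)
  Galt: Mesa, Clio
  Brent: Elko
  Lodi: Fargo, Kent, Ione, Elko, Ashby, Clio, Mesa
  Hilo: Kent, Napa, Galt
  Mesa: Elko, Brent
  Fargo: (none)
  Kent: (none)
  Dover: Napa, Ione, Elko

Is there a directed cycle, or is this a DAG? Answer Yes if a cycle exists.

Yes

DFS with white/gray/black marking, starting from Galt:
Galt gray
  Mesa gray
    Elko gray
    Elko black
    Brent gray
      Brent→Elko: Elko black — skip
    Brent black
  Mesa black
  Clio gray
    Dover gray
      Napa gray
        Napa→Elko: Elko black — skip
        Napa→Brent: Brent black — skip
      Napa black
      Ione gray
        Hilo gray
          Kent gray
          Kent black
          Hilo→Napa: Napa black — skip
          Hilo→Galt: Galt is gray → back edge
Back edge found, so a cycle exists: Galt → Clio → Dover → Ione → Hilo → Galt.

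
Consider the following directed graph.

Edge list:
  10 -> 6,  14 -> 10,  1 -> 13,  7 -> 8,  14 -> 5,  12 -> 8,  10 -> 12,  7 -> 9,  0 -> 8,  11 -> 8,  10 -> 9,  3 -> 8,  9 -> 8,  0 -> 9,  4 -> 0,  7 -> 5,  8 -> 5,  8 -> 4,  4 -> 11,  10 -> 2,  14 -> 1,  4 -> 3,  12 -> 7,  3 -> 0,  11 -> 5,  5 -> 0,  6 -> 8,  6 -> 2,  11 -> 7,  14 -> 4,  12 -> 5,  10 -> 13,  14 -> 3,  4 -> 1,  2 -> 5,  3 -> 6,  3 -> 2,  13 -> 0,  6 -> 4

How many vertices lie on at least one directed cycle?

12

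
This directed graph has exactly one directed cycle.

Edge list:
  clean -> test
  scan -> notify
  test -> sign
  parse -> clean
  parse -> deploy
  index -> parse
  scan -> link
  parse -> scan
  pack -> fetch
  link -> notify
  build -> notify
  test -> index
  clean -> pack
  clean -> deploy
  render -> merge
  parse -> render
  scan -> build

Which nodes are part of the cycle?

DFS with gray/black marking from parse:
parse gray
  deploy gray
  deploy black
  clean gray
    test gray
      index gray
        index→parse: parse is gray → back edge
Back edge closes the cycle parse → clean → test → index → parse; its vertices are {test, clean, index, parse}.

test, clean, index, parse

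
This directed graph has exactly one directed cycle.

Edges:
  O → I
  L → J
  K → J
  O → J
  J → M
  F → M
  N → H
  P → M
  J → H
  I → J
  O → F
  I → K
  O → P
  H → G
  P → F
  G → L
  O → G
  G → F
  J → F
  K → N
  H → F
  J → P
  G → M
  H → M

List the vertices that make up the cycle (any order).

G, H, J, L

DFS with gray/black marking from G:
G gray
  F gray
    M gray
    M black
  F black
  L gray
    J gray
      P gray
        P→M: M black — skip
        P→F: F black — skip
      P black
      H gray
        H→M: M black — skip
        H→F: F black — skip
        H→G: G is gray → back edge
Back edge closes the cycle G → L → J → H → G; its vertices are {G, H, J, L}.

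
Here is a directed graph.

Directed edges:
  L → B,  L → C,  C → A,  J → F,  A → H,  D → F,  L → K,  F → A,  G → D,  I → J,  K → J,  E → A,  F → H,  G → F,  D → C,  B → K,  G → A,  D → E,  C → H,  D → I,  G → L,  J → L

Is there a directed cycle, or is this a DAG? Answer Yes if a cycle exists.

DFS with white/gray/black marking, starting from K:
K gray
  J gray
    L gray
      B gray
        B→K: K is gray → back edge
Back edge found, so a cycle exists: K → J → L → B → K.

Yes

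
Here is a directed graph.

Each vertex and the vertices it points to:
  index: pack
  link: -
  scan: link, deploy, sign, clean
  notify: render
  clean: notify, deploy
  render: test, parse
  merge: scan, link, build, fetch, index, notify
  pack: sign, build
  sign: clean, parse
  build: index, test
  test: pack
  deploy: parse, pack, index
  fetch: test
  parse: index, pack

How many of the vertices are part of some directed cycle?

A vertex is on a directed cycle iff it belongs to a strongly connected component of size ≥ 2 (or has a self-loop).
The vertices on cycles are {pack, sign, test, build, clean, index, parse, deploy, notify, render} — 10 in total.

10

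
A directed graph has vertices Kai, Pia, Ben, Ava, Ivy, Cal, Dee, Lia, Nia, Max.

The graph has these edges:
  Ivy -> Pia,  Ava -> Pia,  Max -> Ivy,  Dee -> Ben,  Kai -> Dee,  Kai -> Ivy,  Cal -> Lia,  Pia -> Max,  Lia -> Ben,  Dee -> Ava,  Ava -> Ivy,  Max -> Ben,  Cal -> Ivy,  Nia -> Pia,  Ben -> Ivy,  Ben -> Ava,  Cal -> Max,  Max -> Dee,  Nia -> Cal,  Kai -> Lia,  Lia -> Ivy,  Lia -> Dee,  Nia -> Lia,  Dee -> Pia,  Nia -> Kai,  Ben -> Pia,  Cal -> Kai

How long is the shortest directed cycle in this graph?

For each vertex v, BFS finds the shortest path from v back to v.
The shortest such closed walk is Dee → Pia → Max → Dee, length 3.

3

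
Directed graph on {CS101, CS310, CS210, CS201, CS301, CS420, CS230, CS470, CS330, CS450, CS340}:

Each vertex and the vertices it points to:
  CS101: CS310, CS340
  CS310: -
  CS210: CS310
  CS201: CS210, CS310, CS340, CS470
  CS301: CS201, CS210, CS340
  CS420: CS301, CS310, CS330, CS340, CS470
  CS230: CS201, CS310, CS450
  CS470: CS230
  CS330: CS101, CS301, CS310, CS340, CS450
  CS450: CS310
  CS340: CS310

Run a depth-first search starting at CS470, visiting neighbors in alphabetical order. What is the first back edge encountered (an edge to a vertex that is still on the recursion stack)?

CS201→CS470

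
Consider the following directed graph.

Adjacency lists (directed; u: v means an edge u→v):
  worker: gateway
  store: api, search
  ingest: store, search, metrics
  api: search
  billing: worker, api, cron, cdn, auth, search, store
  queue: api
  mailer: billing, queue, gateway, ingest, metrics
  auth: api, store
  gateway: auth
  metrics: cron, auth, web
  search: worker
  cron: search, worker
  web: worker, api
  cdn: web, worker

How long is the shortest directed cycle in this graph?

5

For each vertex v, BFS finds the shortest path from v back to v.
The shortest such closed walk is gateway → auth → store → search → worker → gateway, length 5.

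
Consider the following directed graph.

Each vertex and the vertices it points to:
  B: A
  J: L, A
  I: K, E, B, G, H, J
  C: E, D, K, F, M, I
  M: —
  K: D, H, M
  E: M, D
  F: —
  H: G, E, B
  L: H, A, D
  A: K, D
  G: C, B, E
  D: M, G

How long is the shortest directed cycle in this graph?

3

For each vertex v, BFS finds the shortest path from v back to v.
The shortest such closed walk is I → G → C → I, length 3.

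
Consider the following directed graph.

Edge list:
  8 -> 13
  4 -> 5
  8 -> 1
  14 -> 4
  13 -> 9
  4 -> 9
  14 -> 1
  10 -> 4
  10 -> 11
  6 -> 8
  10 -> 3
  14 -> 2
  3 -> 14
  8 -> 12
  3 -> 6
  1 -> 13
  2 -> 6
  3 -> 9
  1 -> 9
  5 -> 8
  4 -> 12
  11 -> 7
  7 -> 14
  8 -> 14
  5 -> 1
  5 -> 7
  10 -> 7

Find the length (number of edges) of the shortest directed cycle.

For each vertex v, BFS finds the shortest path from v back to v.
The shortest such closed walk is 14 → 4 → 5 → 7 → 14, length 4.

4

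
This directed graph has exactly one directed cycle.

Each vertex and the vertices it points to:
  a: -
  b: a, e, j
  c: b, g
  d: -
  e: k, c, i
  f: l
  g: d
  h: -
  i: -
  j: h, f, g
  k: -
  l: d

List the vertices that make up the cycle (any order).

DFS with gray/black marking from b:
b gray
  a gray
  a black
  e gray
    k gray
    k black
    c gray
      c→b: b is gray → back edge
Back edge closes the cycle b → e → c → b; its vertices are {b, c, e}.

b, c, e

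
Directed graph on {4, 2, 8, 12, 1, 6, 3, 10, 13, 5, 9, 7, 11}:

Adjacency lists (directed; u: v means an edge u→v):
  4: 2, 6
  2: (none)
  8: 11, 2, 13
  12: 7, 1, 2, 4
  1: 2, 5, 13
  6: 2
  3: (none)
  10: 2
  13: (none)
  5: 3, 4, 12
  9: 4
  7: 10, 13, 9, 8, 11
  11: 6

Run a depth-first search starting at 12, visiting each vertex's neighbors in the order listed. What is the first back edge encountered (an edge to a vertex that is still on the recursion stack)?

DFS from 12 (visiting each vertex's neighbors in the order listed); mark gray on enter, black on exit:
12 gray
  7 gray
    10 gray
      2 gray
      2 black
    10 black
    13 gray
    13 black
    9 gray
      4 gray
        4→2: 2 black — skip
        6 gray
          6→2: 2 black — skip
        6 black
      4 black
    9 black
    8 gray
      11 gray
        11→6: 6 black — skip
      11 black
      8→2: 2 black — skip
      8→13: 13 black — skip
    8 black
    7→11: 11 black — skip
  7 black
  1 gray
    1→2: 2 black — skip
    5 gray
      3 gray
      3 black
      5→4: 4 black — skip
      5→12: 12 is gray → back edge
First back edge: 5 → 12.

5→12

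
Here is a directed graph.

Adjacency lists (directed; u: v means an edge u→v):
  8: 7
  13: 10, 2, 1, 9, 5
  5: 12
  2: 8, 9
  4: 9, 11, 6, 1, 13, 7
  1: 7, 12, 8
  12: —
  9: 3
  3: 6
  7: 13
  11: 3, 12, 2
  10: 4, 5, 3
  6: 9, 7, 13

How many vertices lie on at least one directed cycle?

11

A vertex is on a directed cycle iff it belongs to a strongly connected component of size ≥ 2 (or has a self-loop).
The vertices on cycles are {1, 2, 3, 4, 6, 7, 8, 9, 10, 11, 13} — 11 in total.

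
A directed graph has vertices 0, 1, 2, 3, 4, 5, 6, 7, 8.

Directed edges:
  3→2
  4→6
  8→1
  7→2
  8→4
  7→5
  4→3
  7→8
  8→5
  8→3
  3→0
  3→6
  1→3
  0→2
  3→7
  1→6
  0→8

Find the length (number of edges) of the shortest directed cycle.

3

For each vertex v, BFS finds the shortest path from v back to v.
The shortest such closed walk is 8 → 3 → 7 → 8, length 3.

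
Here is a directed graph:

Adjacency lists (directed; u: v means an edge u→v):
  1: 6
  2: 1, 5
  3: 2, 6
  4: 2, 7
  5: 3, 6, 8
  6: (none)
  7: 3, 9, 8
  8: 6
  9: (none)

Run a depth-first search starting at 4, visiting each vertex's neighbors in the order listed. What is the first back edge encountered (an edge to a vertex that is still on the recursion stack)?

3→2

DFS from 4 (visiting each vertex's neighbors in the order listed); mark gray on enter, black on exit:
4 gray
  2 gray
    1 gray
      6 gray
      6 black
    1 black
    5 gray
      3 gray
        3→2: 2 is gray → back edge
First back edge: 3 → 2.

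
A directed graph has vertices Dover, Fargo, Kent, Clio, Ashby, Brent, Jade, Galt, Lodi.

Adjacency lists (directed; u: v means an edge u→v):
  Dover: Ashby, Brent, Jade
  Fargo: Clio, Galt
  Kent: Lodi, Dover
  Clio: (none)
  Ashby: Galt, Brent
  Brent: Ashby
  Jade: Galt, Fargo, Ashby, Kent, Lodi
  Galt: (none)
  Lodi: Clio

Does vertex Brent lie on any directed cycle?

Yes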